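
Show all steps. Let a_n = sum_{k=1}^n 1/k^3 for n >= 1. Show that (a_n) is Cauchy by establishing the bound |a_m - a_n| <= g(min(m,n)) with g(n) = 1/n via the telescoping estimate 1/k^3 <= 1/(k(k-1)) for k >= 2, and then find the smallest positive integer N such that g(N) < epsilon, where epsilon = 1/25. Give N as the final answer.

For m > n >= 1: |a_m - a_n| = sum_{k=n+1}^m 1/k^3.
Use 1/k^3 <= 1/(k(k-1)) = 1/(k-1) - 1/k for k >= 2 (which holds since k^3 >= k^2 >= k(k-1) for k >= 2):
sum_{k=n+1}^m 1/k^3 <= sum_{k=n+1}^m (1/(k-1) - 1/k) = 1/n - 1/m <= 1/n.
By symmetry the same bound holds with n,m swapped, so |a_m - a_n| <= 1/min(m,n) = g(min(m,n)). Since g(n) -> 0, (a_n) is Cauchy.
Now solve g(N) < 1/25: 1/N < 1/25 <=> N > 1/(1/25) = 25.
The smallest integer strictly greater than 25 is N = 26.
Check: g(26) = 1/26 < 1/25; g(25) = 1/25 >= 1/25. So N = 26.

26


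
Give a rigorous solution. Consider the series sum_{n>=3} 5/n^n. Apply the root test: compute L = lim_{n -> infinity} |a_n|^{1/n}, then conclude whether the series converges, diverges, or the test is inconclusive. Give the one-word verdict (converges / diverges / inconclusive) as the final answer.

Let a_n denote the general term. Form |a_n|^(1/n) and simplify:
|a_n|^(1/n) = 5^(1/n)/n
Take the limit as n -> infinity: L = 0.
Since L = 0 < 1, the root test implies convergence.

converges


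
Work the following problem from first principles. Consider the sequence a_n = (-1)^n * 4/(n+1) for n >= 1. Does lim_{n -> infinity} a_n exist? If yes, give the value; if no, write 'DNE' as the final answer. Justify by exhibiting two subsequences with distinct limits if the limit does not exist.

Examine the behaviour of a_n along subsequences.
Even-n subsequence a_{2k} = 4/(2k+1) -> 0. Odd-n subsequence a_{2k+1} = -4/(2k+2) -> 0. Both tend to 0, which suggests the limit is 0; verify directly.
|a_n - 0| = 4/(n+1) < 4/n for every n >= 1.
Given epsilon > 0, choose a positive integer N > 4/epsilon. Then for all n >= N, |a_n| < 4/n <= 4/N < epsilon.
So by the definition of the limit, lim a_n exists and equals 0.

0


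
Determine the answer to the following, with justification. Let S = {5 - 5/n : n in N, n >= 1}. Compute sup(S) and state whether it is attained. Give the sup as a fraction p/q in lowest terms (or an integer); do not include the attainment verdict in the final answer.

Analysis:
- Values: 0, 5/2, 10/3, 15/4, ... strictly increasing.
- Minimum is 0 (n=1); inf = 0 (attained).
- 5 - 5/n -> 5 from below; sup = 5, not attained.
Conclusion: sup(S) = 5, not attained in S.

5


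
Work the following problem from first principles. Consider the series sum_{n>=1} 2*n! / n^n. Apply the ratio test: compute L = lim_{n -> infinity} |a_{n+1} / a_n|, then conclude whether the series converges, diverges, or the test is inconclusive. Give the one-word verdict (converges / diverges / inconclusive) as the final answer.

Let a_n denote the general term. Form the ratio a_{n+1}/a_n and simplify:
a_{n+1}/a_n = (n/(n + 1))^n
Take the limit as n -> infinity: L = exp(-1).
Since L = exp(-1) < 1, the ratio test implies the series converges.

converges


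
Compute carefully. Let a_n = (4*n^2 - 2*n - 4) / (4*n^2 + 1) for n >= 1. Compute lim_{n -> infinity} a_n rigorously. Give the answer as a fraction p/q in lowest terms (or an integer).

Divide numerator and denominator by n^2, the highest power:
numerator / n^2 = 4 - 2/n - 4/n^2
denominator / n^2 = 4 + n^(-2)
As n -> infinity, all terms of the form c/n^k (k >= 1) tend to 0.
So numerator / n^2 -> 4 and denominator / n^2 -> 4.
Therefore lim a_n = 1.

1


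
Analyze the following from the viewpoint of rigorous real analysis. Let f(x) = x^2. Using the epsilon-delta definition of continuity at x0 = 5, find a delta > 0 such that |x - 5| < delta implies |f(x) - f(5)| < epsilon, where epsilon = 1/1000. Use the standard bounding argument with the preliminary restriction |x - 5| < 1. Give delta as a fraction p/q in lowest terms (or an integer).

Factor: |x^2 - (5)^2| = |x - 5| * |x + 5|.
Impose |x - 5| < 1 first. Then |x + 5| = |(x - 5) + 2*(5)| <= |x - 5| + 2*|5| < 1 + 10 = 11.
So |x^2 - (5)^2| < delta * 11.
We need delta * 11 <= 1/1000, i.e. delta <= 1/1000/11 = 1/11000.
Since 1/11000 < 1, this is tighter than 1; take delta = 1/11000.
So delta = 1/11000 works.

1/11000


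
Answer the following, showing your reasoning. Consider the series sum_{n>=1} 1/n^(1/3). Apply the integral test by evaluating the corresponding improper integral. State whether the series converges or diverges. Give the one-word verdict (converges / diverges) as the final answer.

Let f(x) = x^(-1/3). Then f is positive, continuous, and decreasing on [1, infinity), so the integral test applies.
Compute the improper integral int_{1}^infinity f(x) dx:
  antiderivative F(x) = 3*x^(2/3)/2.
  As x -> infinity, F(x) -> infinity (since p = 1/3 < 1).
  So the integral diverges. By the integral test, the series diverges.

diverges


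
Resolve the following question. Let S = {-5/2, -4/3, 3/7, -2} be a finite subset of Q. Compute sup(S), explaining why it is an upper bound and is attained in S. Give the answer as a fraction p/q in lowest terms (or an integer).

S is finite, so sup(S) = max(S).
Sorted decreasing:
3/7, -4/3, -2, -5/2
The extremum is 3/7.
For every x in S, x <= 3/7. And 3/7 is in S, so it is attained.
Therefore sup(S) = 3/7.

3/7


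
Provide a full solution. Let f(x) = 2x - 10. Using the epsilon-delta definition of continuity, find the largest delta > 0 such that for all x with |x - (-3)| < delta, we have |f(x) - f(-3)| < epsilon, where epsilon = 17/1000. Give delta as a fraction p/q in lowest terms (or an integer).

We compute f(-3) = 2*(-3) - 10 = -16.
|f(x) - f(-3)| = |2x - 10 - (-16)| = |2(x - (-3))| = 2|x - (-3)|.
We need 2|x - (-3)| < 17/1000, i.e. |x - (-3)| < 17/1000 / 2 = 17/2000.
So any delta <= 17/2000 works. Conversely, if delta > 17/2000, then x = -3 + 17/2000 satisfies |x - (-3)| = 17/2000 < delta but |f(x) - f(-3)| = 2 * 17/2000 = 17/1000, which is not < 17/1000; so no larger delta works.
Hence the largest such delta is 17/2000.

17/2000


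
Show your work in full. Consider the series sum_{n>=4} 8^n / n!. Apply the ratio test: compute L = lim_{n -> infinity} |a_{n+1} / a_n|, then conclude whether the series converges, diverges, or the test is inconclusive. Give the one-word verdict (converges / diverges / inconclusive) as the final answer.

Let a_n denote the general term. Form the ratio a_{n+1}/a_n and simplify:
a_{n+1}/a_n = 8/(n + 1)
Take the limit as n -> infinity: L = 0.
Since L = 0 < 1, the ratio test implies the series converges.

converges


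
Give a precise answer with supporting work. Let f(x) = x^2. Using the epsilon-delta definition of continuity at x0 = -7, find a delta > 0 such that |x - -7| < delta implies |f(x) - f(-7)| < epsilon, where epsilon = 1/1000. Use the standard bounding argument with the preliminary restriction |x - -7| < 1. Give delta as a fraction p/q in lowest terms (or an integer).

Factor: |x^2 - (-7)^2| = |x - -7| * |x + -7|.
Impose |x - -7| < 1 first. Then |x + -7| = |(x - -7) + 2*(-7)| <= |x - -7| + 2*|-7| < 1 + 14 = 15.
So |x^2 - (-7)^2| < delta * 15.
We need delta * 15 <= 1/1000, i.e. delta <= 1/1000/15 = 1/15000.
Since 1/15000 < 1, this is tighter than 1; take delta = 1/15000.
So delta = 1/15000 works.

1/15000


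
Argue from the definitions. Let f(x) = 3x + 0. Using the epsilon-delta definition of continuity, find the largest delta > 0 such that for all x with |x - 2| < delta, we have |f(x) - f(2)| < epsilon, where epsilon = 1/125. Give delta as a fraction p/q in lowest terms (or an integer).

We compute f(2) = 3*(2) + 0 = 6.
|f(x) - f(2)| = |3x + 0 - (6)| = |3(x - 2)| = 3|x - 2|.
We need 3|x - 2| < 1/125, i.e. |x - 2| < 1/125 / 3 = 1/375.
So any delta <= 1/375 works. Conversely, if delta > 1/375, then x = 2 + 1/375 satisfies |x - 2| = 1/375 < delta but |f(x) - f(2)| = 3 * 1/375 = 1/125, which is not < 1/125; so no larger delta works.
Hence the largest such delta is 1/375.

1/375


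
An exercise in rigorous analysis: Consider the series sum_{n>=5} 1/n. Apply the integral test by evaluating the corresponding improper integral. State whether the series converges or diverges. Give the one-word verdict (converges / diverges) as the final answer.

Let f(x) = 1/x. Then f is positive, continuous, and decreasing on [5, infinity), so the integral test applies.
Compute the improper integral int_{5}^infinity f(x) dx:
  antiderivative F(x) = log(x).
  As x -> infinity, log(x) -> infinity.
  So int = infinity - log(5) = infinity. By the integral test, the series diverges.

diverges


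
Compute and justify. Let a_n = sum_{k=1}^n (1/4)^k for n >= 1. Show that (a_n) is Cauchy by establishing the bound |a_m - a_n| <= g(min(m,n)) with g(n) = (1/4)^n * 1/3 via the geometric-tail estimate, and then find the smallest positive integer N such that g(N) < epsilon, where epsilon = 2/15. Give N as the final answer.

For m > n >= 1: |a_m - a_n| = sum_{k=n+1}^m (1/4)^k < sum_{k=n+1}^infinity (1/4)^k = (1/4)^(n+1) / (1 - 1/4) = (1/4)^n * (1/4) * (4/3) = (1/4)^n * 1/3.
So g(n) = (1/4)^n / 3. Since g(n) -> 0, (a_n) is Cauchy.
Now solve g(N) < 2/15: (1/4)^N / 3 < 2/15 <=> 4^N > 1 / (3 * 2/15) = 5/2.
Check powers of 4: 4^0 = 1 <= 5/2, 4^1 = 4 > 5/2.
So the smallest such N is 1. Check: g(1) = 1/(3 * 4) = 1/12 < 2/15.

1


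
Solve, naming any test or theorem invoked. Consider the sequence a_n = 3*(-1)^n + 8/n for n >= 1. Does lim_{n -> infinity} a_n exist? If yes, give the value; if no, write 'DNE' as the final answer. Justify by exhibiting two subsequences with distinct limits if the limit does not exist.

Examine the behaviour of a_n along subsequences.
a_{2k} = 3 + 8/(2k) -> 3. a_{2k+1} = -3 + 8/(2k+1) -> -3.
Since these two subsequential limits are 3 and -3, distinct, the full sequence cannot converge (a convergent sequence has all subsequences tending to the same limit). So lim a_n does not exist.

DNE


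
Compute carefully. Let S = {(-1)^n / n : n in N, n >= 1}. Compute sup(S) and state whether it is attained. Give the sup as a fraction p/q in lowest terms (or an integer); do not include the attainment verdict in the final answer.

Analysis:
- Values: -1, 1/2, -1/3, 1/4, -1/5, ...
- Positive terms (even n): 1/(2+0), 1/(4+0), ... decreasing -> max = 1/2 (n=2).
- Negative terms (odd n): -1/(1+0), -1/(3+0), ... increasing -> min = -1 (n=1).
- So sup = 1/2 (attained at n=2); inf = -1 (attained at n=1).
Conclusion: sup(S) = 1/2, attained in S.

1/2


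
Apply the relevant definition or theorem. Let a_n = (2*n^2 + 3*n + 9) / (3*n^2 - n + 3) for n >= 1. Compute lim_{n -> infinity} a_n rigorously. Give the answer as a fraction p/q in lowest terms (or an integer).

Divide numerator and denominator by n^2, the highest power:
numerator / n^2 = 2 + 3/n + 9/n^2
denominator / n^2 = 3 - 1/n + 3/n^2
As n -> infinity, all terms of the form c/n^k (k >= 1) tend to 0.
So numerator / n^2 -> 2 and denominator / n^2 -> 3.
Therefore lim a_n = 2/3.

2/3


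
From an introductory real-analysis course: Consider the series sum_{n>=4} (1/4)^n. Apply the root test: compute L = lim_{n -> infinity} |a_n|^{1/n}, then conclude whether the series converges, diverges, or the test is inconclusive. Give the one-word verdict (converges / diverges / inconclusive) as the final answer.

Let a_n denote the general term. Form |a_n|^(1/n) and simplify:
|a_n|^(1/n) = 1/4
Take the limit as n -> infinity: L = 1/4.
Since L = 1/4 < 1, the root test implies convergence.

converges


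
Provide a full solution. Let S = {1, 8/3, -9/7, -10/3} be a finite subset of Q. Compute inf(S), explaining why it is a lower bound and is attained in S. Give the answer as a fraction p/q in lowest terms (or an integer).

S is finite, so inf(S) = min(S).
Sorted increasing:
-10/3, -9/7, 1, 8/3
The extremum is -10/3.
For every x in S, x >= -10/3. And -10/3 is in S, so it is attained.
Therefore inf(S) = -10/3.

-10/3


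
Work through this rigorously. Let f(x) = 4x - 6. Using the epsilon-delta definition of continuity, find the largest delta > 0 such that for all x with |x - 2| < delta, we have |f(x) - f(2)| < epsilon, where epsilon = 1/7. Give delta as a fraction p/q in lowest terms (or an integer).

We compute f(2) = 4*(2) - 6 = 2.
|f(x) - f(2)| = |4x - 6 - (2)| = |4(x - 2)| = 4|x - 2|.
We need 4|x - 2| < 1/7, i.e. |x - 2| < 1/7 / 4 = 1/28.
So any delta <= 1/28 works. Conversely, if delta > 1/28, then x = 2 + 1/28 satisfies |x - 2| = 1/28 < delta but |f(x) - f(2)| = 4 * 1/28 = 1/7, which is not < 1/7; so no larger delta works.
Hence the largest such delta is 1/28.

1/28


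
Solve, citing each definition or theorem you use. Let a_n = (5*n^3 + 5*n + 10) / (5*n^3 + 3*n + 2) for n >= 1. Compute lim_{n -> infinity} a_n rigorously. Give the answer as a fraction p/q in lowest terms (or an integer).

Divide numerator and denominator by n^3, the highest power:
numerator / n^3 = 5 + 5/n^2 + 10/n^3
denominator / n^3 = 5 + 3/n^2 + 2/n^3
As n -> infinity, all terms of the form c/n^k (k >= 1) tend to 0.
So numerator / n^3 -> 5 and denominator / n^3 -> 5.
Therefore lim a_n = 1.

1


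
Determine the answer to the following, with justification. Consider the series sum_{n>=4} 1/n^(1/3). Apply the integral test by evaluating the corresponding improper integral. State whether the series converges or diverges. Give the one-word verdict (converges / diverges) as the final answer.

Let f(x) = x^(-1/3). Then f is positive, continuous, and decreasing on [4, infinity), so the integral test applies.
Compute the improper integral int_{4}^infinity f(x) dx:
  antiderivative F(x) = 3*x^(2/3)/2.
  As x -> infinity, F(x) -> infinity (since p = 1/3 < 1).
  So the integral diverges. By the integral test, the series diverges.

diverges


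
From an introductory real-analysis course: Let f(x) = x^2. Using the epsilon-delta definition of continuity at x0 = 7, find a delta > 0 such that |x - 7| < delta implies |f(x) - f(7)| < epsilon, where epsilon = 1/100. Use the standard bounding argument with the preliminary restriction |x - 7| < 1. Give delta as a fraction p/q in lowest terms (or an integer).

Factor: |x^2 - (7)^2| = |x - 7| * |x + 7|.
Impose |x - 7| < 1 first. Then |x + 7| = |(x - 7) + 2*(7)| <= |x - 7| + 2*|7| < 1 + 14 = 15.
So |x^2 - (7)^2| < delta * 15.
We need delta * 15 <= 1/100, i.e. delta <= 1/100/15 = 1/1500.
Since 1/1500 < 1, this is tighter than 1; take delta = 1/1500.
So delta = 1/1500 works.

1/1500


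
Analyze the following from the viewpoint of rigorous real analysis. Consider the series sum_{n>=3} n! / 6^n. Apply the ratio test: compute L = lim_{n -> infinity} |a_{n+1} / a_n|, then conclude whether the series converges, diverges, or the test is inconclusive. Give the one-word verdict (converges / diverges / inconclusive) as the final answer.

Let a_n denote the general term. Form the ratio a_{n+1}/a_n and simplify:
a_{n+1}/a_n = n/6 + 1/6
Take the limit as n -> infinity: L = infinity.
Since L = infinity > 1 (or L = infinity), the ratio test implies the series diverges.

diverges


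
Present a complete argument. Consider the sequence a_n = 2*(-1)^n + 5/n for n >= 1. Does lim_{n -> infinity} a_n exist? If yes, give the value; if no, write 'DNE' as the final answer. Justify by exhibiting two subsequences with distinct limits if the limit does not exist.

Examine the behaviour of a_n along subsequences.
a_{2k} = 2 + 5/(2k) -> 2. a_{2k+1} = -2 + 5/(2k+1) -> -2.
Since these two subsequential limits are 2 and -2, distinct, the full sequence cannot converge (a convergent sequence has all subsequences tending to the same limit). So lim a_n does not exist.

DNE


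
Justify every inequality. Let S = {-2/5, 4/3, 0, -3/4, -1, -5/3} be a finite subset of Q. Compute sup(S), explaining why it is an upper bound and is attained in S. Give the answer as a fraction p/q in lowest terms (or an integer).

S is finite, so sup(S) = max(S).
Sorted decreasing:
4/3, 0, -2/5, -3/4, -1, -5/3
The extremum is 4/3.
For every x in S, x <= 4/3. And 4/3 is in S, so it is attained.
Therefore sup(S) = 4/3.

4/3


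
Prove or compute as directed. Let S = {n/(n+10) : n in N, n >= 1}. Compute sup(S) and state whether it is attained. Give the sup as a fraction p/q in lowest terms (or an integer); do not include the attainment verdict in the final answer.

Analysis:
- Values: 1/11, 1/6, 3/13, 2/7, ... strictly increasing.
- Minimum is 1/11 (n=1); inf = 1/11 (attained).
- n/(n+10) = 1 - 10/(n+10) -> 1 from below as n -> infinity, and never equals 1.
- So sup = 1 (not attained).
Conclusion: sup(S) = 1, not attained in S.

1


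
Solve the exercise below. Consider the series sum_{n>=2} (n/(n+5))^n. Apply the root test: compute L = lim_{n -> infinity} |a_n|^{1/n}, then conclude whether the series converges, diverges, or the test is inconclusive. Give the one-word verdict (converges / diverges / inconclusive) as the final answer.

Let a_n denote the general term. Form |a_n|^(1/n) and simplify:
|a_n|^(1/n) = n/(n + 5)
Take the limit as n -> infinity: L = 1.
Since L = 1, the root test is inconclusive. (In fact a_n = (n/(n+5))^n -> e^(-5) != 0, so the nth-term test shows divergence; but the root test itself gives no conclusion.)

inconclusive


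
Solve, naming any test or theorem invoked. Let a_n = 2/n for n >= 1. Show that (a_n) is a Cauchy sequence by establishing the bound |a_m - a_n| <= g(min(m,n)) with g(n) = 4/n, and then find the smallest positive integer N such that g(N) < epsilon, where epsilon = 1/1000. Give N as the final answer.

For any m, n >= 1, by the triangle inequality:
|a_m - a_n| = |2/m - 2/n| <= 2*1/m + 2*1/n <= 4/min(m,n).
So g(n) = 4/n bounds the Cauchy difference. Since g(n) -> 0, (a_n) is Cauchy.
Now solve g(N) < 1/1000: 4/N < 1/1000 <=> N > 4 / (1/1000) = 4000.
The smallest integer strictly greater than 4000 is N = 4001.
Check: g(4001) = 4/4001 = 4/4001 < 1/1000; g(4000) = 1/1000 >= 1/1000. So N = 4001.

4001


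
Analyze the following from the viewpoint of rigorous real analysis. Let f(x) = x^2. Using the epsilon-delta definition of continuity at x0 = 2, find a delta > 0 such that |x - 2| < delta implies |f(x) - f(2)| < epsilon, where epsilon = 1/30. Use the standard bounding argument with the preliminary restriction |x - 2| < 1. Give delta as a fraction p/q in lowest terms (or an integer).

Factor: |x^2 - (2)^2| = |x - 2| * |x + 2|.
Impose |x - 2| < 1 first. Then |x + 2| = |(x - 2) + 2*(2)| <= |x - 2| + 2*|2| < 1 + 4 = 5.
So |x^2 - (2)^2| < delta * 5.
We need delta * 5 <= 1/30, i.e. delta <= 1/30/5 = 1/150.
Since 1/150 < 1, this is tighter than 1; take delta = 1/150.
So delta = 1/150 works.

1/150


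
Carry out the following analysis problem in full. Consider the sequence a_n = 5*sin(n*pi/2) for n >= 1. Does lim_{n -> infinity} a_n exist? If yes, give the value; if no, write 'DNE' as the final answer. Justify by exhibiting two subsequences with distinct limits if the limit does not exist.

Examine the behaviour of a_n along subsequences.
a_{4k+1} = 5*sin(pi/2 + 2k*pi) = 5 -> 5. a_{4k+3} = 5*sin(3pi/2 + 2k*pi) = -5 -> -5.
Since these two subsequential limits are 5 and -5, distinct, the full sequence cannot converge (a convergent sequence has all subsequences tending to the same limit). So lim a_n does not exist.

DNE


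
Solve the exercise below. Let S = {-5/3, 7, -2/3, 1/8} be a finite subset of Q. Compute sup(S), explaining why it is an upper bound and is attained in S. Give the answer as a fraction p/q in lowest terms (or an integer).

S is finite, so sup(S) = max(S).
Sorted decreasing:
7, 1/8, -2/3, -5/3
The extremum is 7.
For every x in S, x <= 7. And 7 is in S, so it is attained.
Therefore sup(S) = 7.

7


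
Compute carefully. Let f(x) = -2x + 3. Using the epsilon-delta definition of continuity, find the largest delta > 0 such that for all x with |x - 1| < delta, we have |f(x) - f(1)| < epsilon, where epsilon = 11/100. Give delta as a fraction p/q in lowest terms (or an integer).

We compute f(1) = -2*(1) + 3 = 1.
|f(x) - f(1)| = |-2x + 3 - (1)| = |-2(x - 1)| = 2|x - 1|.
We need 2|x - 1| < 11/100, i.e. |x - 1| < 11/100 / 2 = 11/200.
So any delta <= 11/200 works. Conversely, if delta > 11/200, then x = 1 + 11/200 satisfies |x - 1| = 11/200 < delta but |f(x) - f(1)| = 2 * 11/200 = 11/100, which is not < 11/100; so no larger delta works.
Hence the largest such delta is 11/200.

11/200


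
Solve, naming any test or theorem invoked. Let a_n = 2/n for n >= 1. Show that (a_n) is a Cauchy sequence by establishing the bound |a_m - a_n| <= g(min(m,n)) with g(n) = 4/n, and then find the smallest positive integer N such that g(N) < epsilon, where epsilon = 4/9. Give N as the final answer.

For any m, n >= 1, by the triangle inequality:
|a_m - a_n| = |2/m - 2/n| <= 2*1/m + 2*1/n <= 4/min(m,n).
So g(n) = 4/n bounds the Cauchy difference. Since g(n) -> 0, (a_n) is Cauchy.
Now solve g(N) < 4/9: 4/N < 4/9 <=> N > 4 / (4/9) = 9.
The smallest integer strictly greater than 9 is N = 10.
Check: g(10) = 4/10 = 2/5 < 4/9; g(9) = 4/9 >= 4/9. So N = 10.

10


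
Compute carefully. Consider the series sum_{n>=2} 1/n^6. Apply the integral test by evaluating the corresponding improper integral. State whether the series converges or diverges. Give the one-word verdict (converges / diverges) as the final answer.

Let f(x) = x^(-6). Then f is positive, continuous, and decreasing on [2, infinity), so the integral test applies.
Compute the improper integral int_{2}^infinity f(x) dx:
  antiderivative F(x) = -1/(5*x^5).
  As x -> infinity, F(x) -> 0 (since p = 6 > 1).
  So int = F(infinity) - F(2) = 0 - (-1/160) = 1/160.
  Finite, so by the integral test, the series converges.

converges


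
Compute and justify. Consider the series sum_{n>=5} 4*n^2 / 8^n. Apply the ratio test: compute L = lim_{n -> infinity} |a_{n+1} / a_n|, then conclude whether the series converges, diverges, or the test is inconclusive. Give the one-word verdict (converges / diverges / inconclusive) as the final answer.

Let a_n denote the general term. Form the ratio a_{n+1}/a_n and simplify:
a_{n+1}/a_n = (n + 1)^2/(8*n^2)
Take the limit as n -> infinity: L = 1/8.
Since L = 1/8 < 1, the ratio test implies the series converges.

converges


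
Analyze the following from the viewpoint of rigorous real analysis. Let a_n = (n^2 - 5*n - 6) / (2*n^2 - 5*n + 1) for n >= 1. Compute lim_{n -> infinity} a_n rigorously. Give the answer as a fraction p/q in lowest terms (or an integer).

Divide numerator and denominator by n^2, the highest power:
numerator / n^2 = 1 - 5/n - 6/n^2
denominator / n^2 = 2 - 5/n + n^(-2)
As n -> infinity, all terms of the form c/n^k (k >= 1) tend to 0.
So numerator / n^2 -> 1 and denominator / n^2 -> 2.
Therefore lim a_n = 1/2.

1/2


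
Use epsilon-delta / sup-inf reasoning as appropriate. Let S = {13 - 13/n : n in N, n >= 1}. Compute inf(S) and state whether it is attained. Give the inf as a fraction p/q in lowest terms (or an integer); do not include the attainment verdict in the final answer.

Analysis:
- Values: 0, 13/2, 26/3, 39/4, ... strictly increasing.
- Minimum is 0 (n=1); inf = 0 (attained).
- 13 - 13/n -> 13 from below; sup = 13, not attained.
Conclusion: inf(S) = 0, attained in S.

0


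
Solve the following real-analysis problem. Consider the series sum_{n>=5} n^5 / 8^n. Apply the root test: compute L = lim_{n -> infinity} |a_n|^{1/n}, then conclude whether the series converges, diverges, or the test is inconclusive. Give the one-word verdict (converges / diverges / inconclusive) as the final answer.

Let a_n denote the general term. Form |a_n|^(1/n) and simplify:
|a_n|^(1/n) = n^(5/n)/8
Take the limit as n -> infinity: L = 1/8.
Since L = 1/8 < 1, the root test implies convergence.

converges


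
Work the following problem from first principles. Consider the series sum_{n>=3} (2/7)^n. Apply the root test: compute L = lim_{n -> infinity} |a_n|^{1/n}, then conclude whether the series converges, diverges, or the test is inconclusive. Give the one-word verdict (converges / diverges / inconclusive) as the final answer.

Let a_n denote the general term. Form |a_n|^(1/n) and simplify:
|a_n|^(1/n) = 2/7
Take the limit as n -> infinity: L = 2/7.
Since L = 2/7 < 1, the root test implies convergence.

converges


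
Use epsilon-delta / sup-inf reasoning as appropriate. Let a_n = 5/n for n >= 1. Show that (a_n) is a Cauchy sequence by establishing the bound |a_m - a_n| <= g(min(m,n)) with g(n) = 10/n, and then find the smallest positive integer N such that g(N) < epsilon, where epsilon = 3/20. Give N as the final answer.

For any m, n >= 1, by the triangle inequality:
|a_m - a_n| = |5/m - 5/n| <= 5*1/m + 5*1/n <= 10/min(m,n).
So g(n) = 10/n bounds the Cauchy difference. Since g(n) -> 0, (a_n) is Cauchy.
Now solve g(N) < 3/20: 10/N < 3/20 <=> N > 10 / (3/20) = 200/3.
The smallest integer strictly greater than 200/3 is N = 67.
Check: g(67) = 10/67 = 10/67 < 3/20; g(66) = 5/33 >= 3/20. So N = 67.

67


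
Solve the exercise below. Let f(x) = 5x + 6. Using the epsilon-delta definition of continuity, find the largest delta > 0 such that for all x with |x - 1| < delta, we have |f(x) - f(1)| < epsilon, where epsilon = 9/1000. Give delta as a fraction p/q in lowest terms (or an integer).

We compute f(1) = 5*(1) + 6 = 11.
|f(x) - f(1)| = |5x + 6 - (11)| = |5(x - 1)| = 5|x - 1|.
We need 5|x - 1| < 9/1000, i.e. |x - 1| < 9/1000 / 5 = 9/5000.
So any delta <= 9/5000 works. Conversely, if delta > 9/5000, then x = 1 + 9/5000 satisfies |x - 1| = 9/5000 < delta but |f(x) - f(1)| = 5 * 9/5000 = 9/1000, which is not < 9/1000; so no larger delta works.
Hence the largest such delta is 9/5000.

9/5000


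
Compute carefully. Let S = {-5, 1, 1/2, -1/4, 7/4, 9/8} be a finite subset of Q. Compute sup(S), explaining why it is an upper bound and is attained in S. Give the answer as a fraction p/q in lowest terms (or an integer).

S is finite, so sup(S) = max(S).
Sorted decreasing:
7/4, 9/8, 1, 1/2, -1/4, -5
The extremum is 7/4.
For every x in S, x <= 7/4. And 7/4 is in S, so it is attained.
Therefore sup(S) = 7/4.

7/4


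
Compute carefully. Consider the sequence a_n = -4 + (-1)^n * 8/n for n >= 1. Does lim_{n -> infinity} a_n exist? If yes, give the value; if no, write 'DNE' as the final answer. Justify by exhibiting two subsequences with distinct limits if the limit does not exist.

Examine the behaviour of a_n along subsequences.
Even-n subsequence a_{2k} = -4 + 8/(2k) -> -4. Odd-n subsequence a_{2k+1} = -4 - 8/(2k+1) -> -4. Both tend to -4, which suggests the limit is -4; verify directly.
|a_n - (-4)| = |(-1)^n * 8/n| = 8/n for every n >= 1.
Given epsilon > 0, choose a positive integer N > 8/epsilon. Then for all n >= N, |a_n - (-4)| = 8/n <= 8/N < epsilon.
So by the definition of the limit, lim a_n exists and equals -4.

-4


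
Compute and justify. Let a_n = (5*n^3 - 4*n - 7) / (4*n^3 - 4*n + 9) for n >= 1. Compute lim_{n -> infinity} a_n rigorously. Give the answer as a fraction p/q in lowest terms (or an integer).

Divide numerator and denominator by n^3, the highest power:
numerator / n^3 = 5 - 4/n^2 - 7/n^3
denominator / n^3 = 4 - 4/n^2 + 9/n^3
As n -> infinity, all terms of the form c/n^k (k >= 1) tend to 0.
So numerator / n^3 -> 5 and denominator / n^3 -> 4.
Therefore lim a_n = 5/4.

5/4


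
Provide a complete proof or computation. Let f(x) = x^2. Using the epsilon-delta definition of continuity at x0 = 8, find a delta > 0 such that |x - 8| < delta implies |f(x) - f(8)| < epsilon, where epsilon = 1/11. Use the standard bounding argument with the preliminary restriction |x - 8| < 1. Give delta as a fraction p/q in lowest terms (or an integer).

Factor: |x^2 - (8)^2| = |x - 8| * |x + 8|.
Impose |x - 8| < 1 first. Then |x + 8| = |(x - 8) + 2*(8)| <= |x - 8| + 2*|8| < 1 + 16 = 17.
So |x^2 - (8)^2| < delta * 17.
We need delta * 17 <= 1/11, i.e. delta <= 1/11/17 = 1/187.
Since 1/187 < 1, this is tighter than 1; take delta = 1/187.
So delta = 1/187 works.

1/187


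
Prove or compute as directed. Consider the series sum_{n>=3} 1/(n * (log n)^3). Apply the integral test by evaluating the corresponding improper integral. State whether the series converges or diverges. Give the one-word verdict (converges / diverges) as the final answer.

Let f(x) = 1/(x*log(x)^3). Then f is positive, continuous, and decreasing on [3, infinity), so the integral test applies.
Compute the improper integral int_{3}^infinity f(x) dx:
  antiderivative F(x) = -1/(2*log(x)^2).
  F(x) -> 0 as x -> infinity.  int = 0 - F(3) = 1/(2*log(3)^2) < infinity. By the integral test, the series converges.

converges


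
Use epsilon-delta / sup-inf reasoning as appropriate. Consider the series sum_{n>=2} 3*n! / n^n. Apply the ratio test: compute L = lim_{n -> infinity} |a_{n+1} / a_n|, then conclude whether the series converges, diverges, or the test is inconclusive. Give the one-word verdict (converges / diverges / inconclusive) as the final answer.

Let a_n denote the general term. Form the ratio a_{n+1}/a_n and simplify:
a_{n+1}/a_n = (n/(n + 1))^n
Take the limit as n -> infinity: L = exp(-1).
Since L = exp(-1) < 1, the ratio test implies the series converges.

converges


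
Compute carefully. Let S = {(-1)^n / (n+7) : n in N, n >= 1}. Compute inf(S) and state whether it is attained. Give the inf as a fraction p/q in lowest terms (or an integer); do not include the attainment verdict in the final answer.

Analysis:
- Values: -1/8, 1/9, -1/10, 1/11, -1/12, ...
- Positive terms (even n): 1/(2+7), 1/(4+7), ... decreasing -> max = 1/9 (n=2).
- Negative terms (odd n): -1/(1+7), -1/(3+7), ... increasing -> min = -1/8 (n=1).
- So sup = 1/9 (attained at n=2); inf = -1/8 (attained at n=1).
Conclusion: inf(S) = -1/8, attained in S.

-1/8


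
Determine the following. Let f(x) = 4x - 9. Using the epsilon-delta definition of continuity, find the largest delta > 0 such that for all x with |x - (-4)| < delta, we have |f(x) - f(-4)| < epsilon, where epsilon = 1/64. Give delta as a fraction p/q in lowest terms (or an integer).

We compute f(-4) = 4*(-4) - 9 = -25.
|f(x) - f(-4)| = |4x - 9 - (-25)| = |4(x - (-4))| = 4|x - (-4)|.
We need 4|x - (-4)| < 1/64, i.e. |x - (-4)| < 1/64 / 4 = 1/256.
So any delta <= 1/256 works. Conversely, if delta > 1/256, then x = -4 + 1/256 satisfies |x - (-4)| = 1/256 < delta but |f(x) - f(-4)| = 4 * 1/256 = 1/64, which is not < 1/64; so no larger delta works.
Hence the largest such delta is 1/256.

1/256


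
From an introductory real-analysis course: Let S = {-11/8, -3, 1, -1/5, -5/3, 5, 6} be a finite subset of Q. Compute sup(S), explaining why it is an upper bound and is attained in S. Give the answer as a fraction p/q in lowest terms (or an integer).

S is finite, so sup(S) = max(S).
Sorted decreasing:
6, 5, 1, -1/5, -11/8, -5/3, -3
The extremum is 6.
For every x in S, x <= 6. And 6 is in S, so it is attained.
Therefore sup(S) = 6.

6


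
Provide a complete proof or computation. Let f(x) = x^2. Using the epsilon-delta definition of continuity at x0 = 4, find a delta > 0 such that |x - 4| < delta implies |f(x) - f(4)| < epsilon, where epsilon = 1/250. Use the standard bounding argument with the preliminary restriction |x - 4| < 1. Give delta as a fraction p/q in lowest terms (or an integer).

Factor: |x^2 - (4)^2| = |x - 4| * |x + 4|.
Impose |x - 4| < 1 first. Then |x + 4| = |(x - 4) + 2*(4)| <= |x - 4| + 2*|4| < 1 + 8 = 9.
So |x^2 - (4)^2| < delta * 9.
We need delta * 9 <= 1/250, i.e. delta <= 1/250/9 = 1/2250.
Since 1/2250 < 1, this is tighter than 1; take delta = 1/2250.
So delta = 1/2250 works.

1/2250


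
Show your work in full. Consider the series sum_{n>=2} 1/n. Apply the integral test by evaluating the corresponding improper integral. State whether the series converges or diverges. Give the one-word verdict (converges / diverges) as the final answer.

Let f(x) = 1/x. Then f is positive, continuous, and decreasing on [2, infinity), so the integral test applies.
Compute the improper integral int_{2}^infinity f(x) dx:
  antiderivative F(x) = log(x).
  As x -> infinity, log(x) -> infinity.
  So int = infinity - log(2) = infinity. By the integral test, the series diverges.

diverges


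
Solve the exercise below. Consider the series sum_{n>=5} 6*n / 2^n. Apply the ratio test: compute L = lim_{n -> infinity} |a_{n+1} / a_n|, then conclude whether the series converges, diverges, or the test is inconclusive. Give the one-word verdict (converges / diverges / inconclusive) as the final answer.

Let a_n denote the general term. Form the ratio a_{n+1}/a_n and simplify:
a_{n+1}/a_n = (n + 1)/(2*n)
Take the limit as n -> infinity: L = 1/2.
Since L = 1/2 < 1, the ratio test implies the series converges.

converges


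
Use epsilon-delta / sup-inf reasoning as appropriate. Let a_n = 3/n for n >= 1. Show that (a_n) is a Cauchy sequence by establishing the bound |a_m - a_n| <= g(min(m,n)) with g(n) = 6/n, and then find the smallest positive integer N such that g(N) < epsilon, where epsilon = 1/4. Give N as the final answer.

For any m, n >= 1, by the triangle inequality:
|a_m - a_n| = |3/m - 3/n| <= 3*1/m + 3*1/n <= 6/min(m,n).
So g(n) = 6/n bounds the Cauchy difference. Since g(n) -> 0, (a_n) is Cauchy.
Now solve g(N) < 1/4: 6/N < 1/4 <=> N > 6 / (1/4) = 24.
The smallest integer strictly greater than 24 is N = 25.
Check: g(25) = 6/25 = 6/25 < 1/4; g(24) = 1/4 >= 1/4. So N = 25.

25


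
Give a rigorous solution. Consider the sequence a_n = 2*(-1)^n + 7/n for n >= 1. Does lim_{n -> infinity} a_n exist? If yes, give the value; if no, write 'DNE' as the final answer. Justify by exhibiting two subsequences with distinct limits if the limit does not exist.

Examine the behaviour of a_n along subsequences.
a_{2k} = 2 + 7/(2k) -> 2. a_{2k+1} = -2 + 7/(2k+1) -> -2.
Since these two subsequential limits are 2 and -2, distinct, the full sequence cannot converge (a convergent sequence has all subsequences tending to the same limit). So lim a_n does not exist.

DNE


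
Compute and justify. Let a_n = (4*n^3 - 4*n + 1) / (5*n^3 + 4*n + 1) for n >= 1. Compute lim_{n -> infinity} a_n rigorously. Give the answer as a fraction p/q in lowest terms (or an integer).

Divide numerator and denominator by n^3, the highest power:
numerator / n^3 = 4 - 4/n^2 + n^(-3)
denominator / n^3 = 5 + 4/n^2 + n^(-3)
As n -> infinity, all terms of the form c/n^k (k >= 1) tend to 0.
So numerator / n^3 -> 4 and denominator / n^3 -> 5.
Therefore lim a_n = 4/5.

4/5


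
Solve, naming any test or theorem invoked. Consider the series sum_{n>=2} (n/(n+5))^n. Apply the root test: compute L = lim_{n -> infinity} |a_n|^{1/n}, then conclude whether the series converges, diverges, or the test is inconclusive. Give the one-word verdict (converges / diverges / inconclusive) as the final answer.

Let a_n denote the general term. Form |a_n|^(1/n) and simplify:
|a_n|^(1/n) = n/(n + 5)
Take the limit as n -> infinity: L = 1.
Since L = 1, the root test is inconclusive. (In fact a_n = (n/(n+5))^n -> e^(-5) != 0, so the nth-term test shows divergence; but the root test itself gives no conclusion.)

inconclusive


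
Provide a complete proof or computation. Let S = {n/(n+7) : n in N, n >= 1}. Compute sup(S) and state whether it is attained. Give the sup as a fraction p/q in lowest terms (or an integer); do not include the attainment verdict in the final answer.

Analysis:
- Values: 1/8, 2/9, 3/10, 4/11, ... strictly increasing.
- Minimum is 1/8 (n=1); inf = 1/8 (attained).
- n/(n+7) = 1 - 7/(n+7) -> 1 from below as n -> infinity, and never equals 1.
- So sup = 1 (not attained).
Conclusion: sup(S) = 1, not attained in S.

1


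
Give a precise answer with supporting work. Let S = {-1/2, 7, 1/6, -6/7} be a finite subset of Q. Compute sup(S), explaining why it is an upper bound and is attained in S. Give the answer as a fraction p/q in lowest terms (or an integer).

S is finite, so sup(S) = max(S).
Sorted decreasing:
7, 1/6, -1/2, -6/7
The extremum is 7.
For every x in S, x <= 7. And 7 is in S, so it is attained.
Therefore sup(S) = 7.

7


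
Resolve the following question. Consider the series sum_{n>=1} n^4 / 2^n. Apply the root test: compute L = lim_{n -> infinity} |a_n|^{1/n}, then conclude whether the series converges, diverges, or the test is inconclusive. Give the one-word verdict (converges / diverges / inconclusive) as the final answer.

Let a_n denote the general term. Form |a_n|^(1/n) and simplify:
|a_n|^(1/n) = n^(4/n)/2
Take the limit as n -> infinity: L = 1/2.
Since L = 1/2 < 1, the root test implies convergence.

converges


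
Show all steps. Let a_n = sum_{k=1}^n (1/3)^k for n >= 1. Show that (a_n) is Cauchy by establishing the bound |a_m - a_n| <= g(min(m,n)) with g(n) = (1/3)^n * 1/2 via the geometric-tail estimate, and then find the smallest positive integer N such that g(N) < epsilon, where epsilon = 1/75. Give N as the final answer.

For m > n >= 1: |a_m - a_n| = sum_{k=n+1}^m (1/3)^k < sum_{k=n+1}^infinity (1/3)^k = (1/3)^(n+1) / (1 - 1/3) = (1/3)^n * (1/3) * (3/2) = (1/3)^n * 1/2.
So g(n) = (1/3)^n / 2. Since g(n) -> 0, (a_n) is Cauchy.
Now solve g(N) < 1/75: (1/3)^N / 2 < 1/75 <=> 3^N > 1 / (2 * 1/75) = 75/2.
Check powers of 3: 3^3 = 27 <= 75/2, 3^4 = 81 > 75/2.
So the smallest such N is 4. Check: g(4) = 1/(2 * 81) = 1/162 < 1/75.

4


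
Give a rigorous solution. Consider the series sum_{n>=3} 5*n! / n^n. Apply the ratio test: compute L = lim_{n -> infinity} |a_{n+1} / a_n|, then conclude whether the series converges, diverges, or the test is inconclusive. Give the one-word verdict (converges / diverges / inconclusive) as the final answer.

Let a_n denote the general term. Form the ratio a_{n+1}/a_n and simplify:
a_{n+1}/a_n = (n/(n + 1))^n
Take the limit as n -> infinity: L = exp(-1).
Since L = exp(-1) < 1, the ratio test implies the series converges.

converges


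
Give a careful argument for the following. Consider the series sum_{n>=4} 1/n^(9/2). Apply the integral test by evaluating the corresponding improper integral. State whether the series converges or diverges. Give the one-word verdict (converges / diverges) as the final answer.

Let f(x) = x^(-9/2). Then f is positive, continuous, and decreasing on [4, infinity), so the integral test applies.
Compute the improper integral int_{4}^infinity f(x) dx:
  antiderivative F(x) = -2/(7*x^(7/2)).
  As x -> infinity, F(x) -> 0 (since p = 9/2 > 1).
  So int = F(infinity) - F(4) = 0 - (-1/448) = 1/448.
  Finite, so by the integral test, the series converges.

converges


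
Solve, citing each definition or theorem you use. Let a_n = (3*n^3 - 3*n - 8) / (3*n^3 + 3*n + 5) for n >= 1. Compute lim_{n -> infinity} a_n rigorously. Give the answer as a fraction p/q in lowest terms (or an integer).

Divide numerator and denominator by n^3, the highest power:
numerator / n^3 = 3 - 3/n^2 - 8/n^3
denominator / n^3 = 3 + 3/n^2 + 5/n^3
As n -> infinity, all terms of the form c/n^k (k >= 1) tend to 0.
So numerator / n^3 -> 3 and denominator / n^3 -> 3.
Therefore lim a_n = 1.

1


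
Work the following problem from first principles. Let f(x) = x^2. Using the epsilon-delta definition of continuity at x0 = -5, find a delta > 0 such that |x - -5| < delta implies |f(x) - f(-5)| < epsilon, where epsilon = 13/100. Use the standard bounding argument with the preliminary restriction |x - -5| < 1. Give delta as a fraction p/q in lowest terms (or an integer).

Factor: |x^2 - (-5)^2| = |x - -5| * |x + -5|.
Impose |x - -5| < 1 first. Then |x + -5| = |(x - -5) + 2*(-5)| <= |x - -5| + 2*|-5| < 1 + 10 = 11.
So |x^2 - (-5)^2| < delta * 11.
We need delta * 11 <= 13/100, i.e. delta <= 13/100/11 = 13/1100.
Since 13/1100 < 1, this is tighter than 1; take delta = 13/1100.
So delta = 13/1100 works.

13/1100


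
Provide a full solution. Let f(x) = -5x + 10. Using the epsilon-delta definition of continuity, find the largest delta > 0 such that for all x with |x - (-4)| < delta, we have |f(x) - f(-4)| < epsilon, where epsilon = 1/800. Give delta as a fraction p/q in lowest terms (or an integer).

We compute f(-4) = -5*(-4) + 10 = 30.
|f(x) - f(-4)| = |-5x + 10 - (30)| = |-5(x - (-4))| = 5|x - (-4)|.
We need 5|x - (-4)| < 1/800, i.e. |x - (-4)| < 1/800 / 5 = 1/4000.
So any delta <= 1/4000 works. Conversely, if delta > 1/4000, then x = -4 + 1/4000 satisfies |x - (-4)| = 1/4000 < delta but |f(x) - f(-4)| = 5 * 1/4000 = 1/800, which is not < 1/800; so no larger delta works.
Hence the largest such delta is 1/4000.

1/4000
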